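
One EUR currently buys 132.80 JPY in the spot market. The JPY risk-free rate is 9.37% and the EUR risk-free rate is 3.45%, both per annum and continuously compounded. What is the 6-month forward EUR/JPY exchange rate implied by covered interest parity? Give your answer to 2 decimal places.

F = S·e^((r_JPY − r_EUR)T) = 132.80 · e^((0.0937 − 0.0345) × 6/12)
= 132.80 · e^0.029600 = 132.80 × 1.030042
F = 136.79 JPY per EUR

136.79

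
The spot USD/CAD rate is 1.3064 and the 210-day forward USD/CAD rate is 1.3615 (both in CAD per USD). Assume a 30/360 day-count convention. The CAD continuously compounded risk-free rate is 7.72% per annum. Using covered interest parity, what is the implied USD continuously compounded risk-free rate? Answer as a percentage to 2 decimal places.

0.64%

F = S·e^((r_CAD − r_USD)T) ⇒ r_USD = r_CAD − ln(F/S)/T
ln(1.3615/1.3064) = 0.041312; /(210/360) = 0.070821
r_USD = 0.0772 − 0.070821 = 0.006379
r_USD = 0.64%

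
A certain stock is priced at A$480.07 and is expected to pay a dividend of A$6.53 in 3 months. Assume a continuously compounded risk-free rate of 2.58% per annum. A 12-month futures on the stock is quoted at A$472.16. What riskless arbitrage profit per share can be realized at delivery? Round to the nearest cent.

A$13.80 per share

PV(dividends) I = 6.53·e^(−0.0258·3/12) = 6.4880
Fair futures F* = (S − I)·e^(rT) = (480.07 − 6.4880)·e^0.025800 = 473.5820 × 1.026136 = 485.9595
Market A$472.16 < fair 485.9595: forward underpriced → reverse cash-and-carry (short the stock, invest proceeds at r, pay the dividends, go long the forward).
Profit at T = |F_mkt − F*| = |472.16 − 485.9595| = A$13.80 per share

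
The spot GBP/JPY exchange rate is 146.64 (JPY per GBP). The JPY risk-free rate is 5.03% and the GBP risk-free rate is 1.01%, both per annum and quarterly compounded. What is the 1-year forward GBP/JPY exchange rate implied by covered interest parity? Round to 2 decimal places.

152.61

By covered interest parity, F = S · (1+r_JPY/4)^(4T) / (1+r_GBP/4)^(4T)
= 146.64 × 1.051257 / 1.010138 = 146.64 × 1.040706
F = 152.61 JPY per GBP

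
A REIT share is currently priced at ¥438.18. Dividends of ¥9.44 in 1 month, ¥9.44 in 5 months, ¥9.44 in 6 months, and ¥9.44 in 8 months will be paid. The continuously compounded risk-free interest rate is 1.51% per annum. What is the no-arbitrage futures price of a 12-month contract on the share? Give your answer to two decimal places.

¥406.75

PV(dividends) I = 9.44·e^(−0.0151·1/12) + 9.44·e^(−0.0151·5/12) + 9.44·e^(−0.0151·6/12) + 9.44·e^(−0.0151·8/12)
I = 9.4281 + 9.3808 + 9.3690 + 9.3454 = 37.5233
F = (S − I)·e^(rT) = (438.18 − 37.5233) · e^(0.0151·12/12)
= 400.6567 · e^0.015100 = 400.6567 × 1.015215 = ¥406.75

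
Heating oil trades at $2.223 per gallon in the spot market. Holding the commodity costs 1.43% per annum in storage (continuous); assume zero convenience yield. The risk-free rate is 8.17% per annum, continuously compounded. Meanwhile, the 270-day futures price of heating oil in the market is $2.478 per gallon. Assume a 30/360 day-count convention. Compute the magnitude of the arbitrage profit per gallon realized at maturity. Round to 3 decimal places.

$0.089 per gallon

Fair futures: F* = S·e^(carry·T), with carry = (r + u) = 0.0817 + 0.0143 = 0.0960
F* = 2.223 · e^(0.0960 × 270/360) = 2.223 · e^0.072000 = 2.223 × 1.074655 = $2.3890
Market $2.478 > fair $2.3890: forward overpriced → cash-and-carry (buy spot, short the forward).
At maturity, profit = |F_mkt − F*| = |2.478 − 2.3890| = $0.089 per gallon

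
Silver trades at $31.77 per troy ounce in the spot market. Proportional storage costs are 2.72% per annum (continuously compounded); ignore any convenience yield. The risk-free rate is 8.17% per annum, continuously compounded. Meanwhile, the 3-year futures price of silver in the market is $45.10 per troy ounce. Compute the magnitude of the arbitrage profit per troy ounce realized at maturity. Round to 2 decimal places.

Fair futures: F* = S·e^(carry·T), with carry = (r + u) = 0.0817 + 0.0272 = 0.1089
F* = 31.77 · e^(0.1089 × 3) = 31.77 · e^0.326700 = 31.77 × 1.386385 = $44.0455
Market $45.10 > fair $44.0455: forward overpriced → cash-and-carry (buy spot, short the forward).
At maturity, profit = |F_mkt − F*| = |45.10 − 44.0455| = $1.05 per troy ounce

$1.05 per troy ounce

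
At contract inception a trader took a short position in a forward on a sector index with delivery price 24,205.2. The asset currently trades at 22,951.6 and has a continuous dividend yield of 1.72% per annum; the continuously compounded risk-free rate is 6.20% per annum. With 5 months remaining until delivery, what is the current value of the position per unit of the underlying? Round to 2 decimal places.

Current fair forward for the remaining 5 months: F = S·e^((r − q)·T), (r − q) = 0.0620 − 0.0172 = 0.0448
F = 22951.6 · e^(0.0448 × 5/12) = 22951.6 × 1.01884198 = 23384.0536
Value of long forward = (F − K)·e^(−rT) = (23384.0536 − 24205.2) · e^(−0.0620·5/12)
= -821.1464 × 0.97449749 = -800.21
Short position value = −(long value) = 800.21

800.21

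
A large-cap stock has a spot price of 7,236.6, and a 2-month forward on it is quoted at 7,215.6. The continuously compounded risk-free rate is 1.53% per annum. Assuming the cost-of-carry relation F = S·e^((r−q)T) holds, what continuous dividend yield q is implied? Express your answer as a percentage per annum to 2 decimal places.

3.27%

From F = S·e^((r−q)T): (r − q) = ln(F/S)/T
ln(7215.6/7236.6) = ln(0.997098) = -0.002906
(r − q) = -0.002906 / (2/12) = -0.017436
q = r − ln(F/S)/T = 0.0153 + 0.017436 = 0.032736
q = 3.27%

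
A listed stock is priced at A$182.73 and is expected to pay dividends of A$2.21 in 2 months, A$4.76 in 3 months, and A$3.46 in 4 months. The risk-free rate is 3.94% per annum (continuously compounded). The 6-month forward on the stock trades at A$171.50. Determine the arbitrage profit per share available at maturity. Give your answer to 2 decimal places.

A$4.34 per share

PV(dividends) I = 2.21·e^(−0.0394·2/12) + 4.76·e^(−0.0394·3/12) + 3.46·e^(−0.0394·4/12) = 10.3237
Fair forward F* = (S − I)·e^(rT) = (182.73 − 10.3237)·e^0.019700 = 172.4063 × 1.019895 = 175.8363
Market A$171.50 < fair 175.8363: forward underpriced → reverse cash-and-carry (short the stock, invest proceeds at r, pay the dividends, go long the forward).
Profit at T = |F_mkt − F*| = |171.50 − 175.8363| = A$4.34 per share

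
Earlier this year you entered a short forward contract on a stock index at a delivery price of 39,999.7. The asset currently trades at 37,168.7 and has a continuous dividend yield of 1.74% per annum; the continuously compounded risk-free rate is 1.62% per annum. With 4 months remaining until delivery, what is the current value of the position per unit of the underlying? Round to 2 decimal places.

2830.54

Current fair forward for the remaining 4 months: F = S·e^((r − q)·T), (r − q) = 0.0162 − 0.0174 = -0.0012
F = 37168.7 · e^(-0.0012 × 4/12) = 37168.7 × 0.99960008 = 37153.8355
Value of long forward = (F − K)·e^(−rT) = (37153.8355 − 39999.7) · e^(−0.0162·4/12)
= -2845.8645 × 0.99461455 = -2830.54
Short position value = −(long value) = 2830.54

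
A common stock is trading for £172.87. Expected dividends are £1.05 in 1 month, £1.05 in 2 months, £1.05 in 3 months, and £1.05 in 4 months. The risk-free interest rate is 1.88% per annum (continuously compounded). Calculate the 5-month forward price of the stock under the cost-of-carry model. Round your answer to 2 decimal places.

£170.01

PV(dividends) I = 1.05·e^(−0.0188·1/12) + 1.05·e^(−0.0188·2/12) + 1.05·e^(−0.0188·3/12) + 1.05·e^(−0.0188·4/12)
I = 1.0484 + 1.0467 + 1.0451 + 1.0434 = 4.1836
F = (S − I)·e^(rT) = (172.87 − 4.1836) · e^(0.0188·5/12)
= 168.6864 · e^0.007833 = 168.6864 × 1.007864 = £170.01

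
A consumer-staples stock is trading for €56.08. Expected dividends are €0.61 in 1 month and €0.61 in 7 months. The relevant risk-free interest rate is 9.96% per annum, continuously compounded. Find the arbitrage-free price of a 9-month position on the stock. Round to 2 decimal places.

€59.16

PV(dividends) I = 0.61·e^(−0.0996·1/12) + 0.61·e^(−0.0996·7/12)
I = 0.6050 + 0.5756 = 1.1806
F = (S − I)·e^(rT) = (56.08 − 1.1806) · e^(0.0996·9/12)
= 54.8994 · e^0.074700 = 54.8994 × 1.077561 = €59.16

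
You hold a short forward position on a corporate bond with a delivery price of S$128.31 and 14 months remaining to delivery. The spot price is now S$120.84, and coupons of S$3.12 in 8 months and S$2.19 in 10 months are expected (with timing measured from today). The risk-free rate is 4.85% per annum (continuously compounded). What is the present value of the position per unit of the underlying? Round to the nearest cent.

S$5.54

PV(remaining coupons) I = 3.12·e^(−0.0485·8/12) + 2.19·e^(−0.0485·10/12) = 5.1240
Current forward F = (S − I)·e^(rT) = (120.84 − 5.1240)·e^(0.0485·14/12) = 115.7160 × 1.058215 = 122.4524
Value (long) = (F − K)·e^(−rT) = (122.4524 − 128.31) × 0.944988 = -5.5354
Short position value = −(long value) = S$5.54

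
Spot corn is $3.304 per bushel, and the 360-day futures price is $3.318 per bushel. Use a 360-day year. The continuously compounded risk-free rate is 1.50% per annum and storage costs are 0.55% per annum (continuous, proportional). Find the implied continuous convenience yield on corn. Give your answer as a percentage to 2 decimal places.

F = S·e^((r+u−y)T) ⇒ (r+u−y) = ln(F/S)/T
ln(3.318/3.304) = 0.004228; /T ⇒ 0.004228
y = r + u − ln(F/S)/T = 0.0150 + 0.0055 − 0.004228 = 0.016272
y = 1.63%

1.63%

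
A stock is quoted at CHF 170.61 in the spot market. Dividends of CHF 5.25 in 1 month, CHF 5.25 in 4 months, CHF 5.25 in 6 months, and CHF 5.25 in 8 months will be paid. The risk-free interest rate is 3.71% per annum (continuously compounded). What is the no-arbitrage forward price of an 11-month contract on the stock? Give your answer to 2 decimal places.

PV(dividends) I = 5.25·e^(−0.0371·1/12) + 5.25·e^(−0.0371·4/12) + 5.25·e^(−0.0371·6/12) + 5.25·e^(−0.0371·8/12)
I = 5.2338 + 5.1855 + 5.1535 + 5.1217 = 20.6945
F = (S − I)·e^(rT) = (170.61 − 20.6945) · e^(0.0371·11/12)
= 149.9155 · e^0.034008 = 149.9155 × 1.034593 = CHF 155.10

CHF 155.10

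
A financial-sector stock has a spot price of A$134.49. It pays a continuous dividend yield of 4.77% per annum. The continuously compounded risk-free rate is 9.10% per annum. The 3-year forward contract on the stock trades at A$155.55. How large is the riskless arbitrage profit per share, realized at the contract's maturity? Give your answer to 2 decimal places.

A$2.40 per share

Fair forward: F* = S·e^(carry·T), with carry = (r − q) = 0.0910 − 0.0477 = 0.0433
F* = 134.49 · e^(0.0433 × 3) = 134.49 · e^0.129900 = 134.49 × 1.138715 = A$153.1458
Market A$155.55 > fair A$153.1458: forward overpriced → cash-and-carry (buy spot, short the forward).
At maturity, profit = |F_mkt − F*| = |155.55 − 153.1458| = A$2.40 per share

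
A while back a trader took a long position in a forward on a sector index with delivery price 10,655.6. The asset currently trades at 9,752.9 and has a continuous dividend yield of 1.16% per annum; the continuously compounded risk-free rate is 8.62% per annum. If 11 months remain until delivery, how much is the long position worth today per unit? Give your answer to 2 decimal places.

-196.29

Current fair forward for the remaining 11 months: F = S·e^((r − q)·T), (r − q) = 0.0862 − 0.0116 = 0.0746
F = 9752.9 · e^(0.0746 × 11/12) = 9752.9 × 1.07077569 = 10443.1682
Value of long forward = (F − K)·e^(−rT) = (10443.1682 − 10655.6) · e^(−0.0862·11/12)
= -212.4318 × 0.92402452 = -196.29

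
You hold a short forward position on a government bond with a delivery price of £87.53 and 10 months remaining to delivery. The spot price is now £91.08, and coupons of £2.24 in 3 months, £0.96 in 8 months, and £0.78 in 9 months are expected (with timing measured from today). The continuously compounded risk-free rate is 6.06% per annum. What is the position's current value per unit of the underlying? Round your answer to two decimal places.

PV(remaining coupons) I = 2.24·e^(−0.0606·3/12) + 0.96·e^(−0.0606·8/12) + 0.78·e^(−0.0606·9/12) = 3.8737
Current forward F = (S − I)·e^(rT) = (91.08 − 3.8737)·e^(0.0606·10/12) = 87.2063 × 1.051797 = 91.7233
Value (long) = (F − K)·e^(−rT) = (91.7233 − 87.53) × 0.950754 = 3.9868
Short position value = −(long value) = -£3.99

-£3.99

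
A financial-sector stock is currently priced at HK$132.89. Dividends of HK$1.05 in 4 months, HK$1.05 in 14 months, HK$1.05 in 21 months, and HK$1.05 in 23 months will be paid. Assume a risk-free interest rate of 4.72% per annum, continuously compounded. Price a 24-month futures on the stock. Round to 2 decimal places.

PV(dividends) I = 1.05·e^(−0.0472·4/12) + 1.05·e^(−0.0472·14/12) + 1.05·e^(−0.0472·21/12) + 1.05·e^(−0.0472·23/12)
I = 1.0336 + 0.9937 + 0.9668 + 0.9592 = 3.9533
F = (S − I)·e^(rT) = (132.89 − 3.9533) · e^(0.0472·24/12)
= 128.9367 · e^0.094400 = 128.9367 × 1.098999 = HK$141.70

HK$141.70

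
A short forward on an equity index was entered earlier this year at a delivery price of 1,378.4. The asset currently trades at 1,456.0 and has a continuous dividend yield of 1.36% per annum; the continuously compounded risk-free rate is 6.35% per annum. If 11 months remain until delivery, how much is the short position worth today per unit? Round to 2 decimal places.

-137.51

Current fair forward for the remaining 11 months: F = S·e^((r − q)·T), (r − q) = 0.0635 − 0.0136 = 0.0499
F = 1456.0 · e^(0.0499 × 11/12) = 1456.0 × 1.04680395 = 1524.1466
Value of long forward = (F − K)·e^(−rT) = (1524.1466 − 1378.4) · e^(−0.0635·11/12)
= 145.7466 × 0.94345337 = 137.51
Short position value = −(long value) = -137.51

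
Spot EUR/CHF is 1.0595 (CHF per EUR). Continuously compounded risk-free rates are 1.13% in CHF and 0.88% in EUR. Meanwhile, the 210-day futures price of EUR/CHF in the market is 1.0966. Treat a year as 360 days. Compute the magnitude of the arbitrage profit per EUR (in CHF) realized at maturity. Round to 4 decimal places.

Fair futures: F* = S·e^(carry·T), with carry = (r_CHF − r_EUR) = 0.0113 − 0.0088 = 0.0025
F* = 1.0595 · e^(0.0025 × 210/360) = 1.0595 · e^0.001458 = 1.0595 × 1.001459 = 1.0610
Market 1.0966 > fair 1.0610: forward overpriced → cash-and-carry (buy spot, short the forward).
At maturity, profit = |F_mkt − F*| = |1.0966 − 1.0610| = 0.0356 per EUR (in CHF)

0.0356 per EUR (in CHF)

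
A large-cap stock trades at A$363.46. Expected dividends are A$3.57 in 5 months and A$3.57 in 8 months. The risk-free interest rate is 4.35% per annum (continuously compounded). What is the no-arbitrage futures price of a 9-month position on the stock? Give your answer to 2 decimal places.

A$368.31

PV(dividends) I = 3.57·e^(−0.0435·5/12) + 3.57·e^(−0.0435·8/12)
I = 3.5059 + 3.4680 = 6.9739
F = (S − I)·e^(rT) = (363.46 − 6.9739) · e^(0.0435·9/12)
= 356.4861 · e^0.032625 = 356.4861 × 1.033163 = A$368.31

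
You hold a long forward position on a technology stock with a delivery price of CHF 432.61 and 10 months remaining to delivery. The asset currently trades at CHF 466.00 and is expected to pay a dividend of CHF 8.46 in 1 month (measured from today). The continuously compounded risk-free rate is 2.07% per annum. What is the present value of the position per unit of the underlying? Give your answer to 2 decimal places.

PV(remaining dividends) I = 8.46·e^(−0.0207·1/12) = 8.4454
Current forward F = (S − I)·e^(rT) = (466.00 − 8.4454)·e^(0.0207·10/12) = 457.5546 × 1.017400 = 465.5161
Value (long) = (F − K)·e^(−rT) = (465.5161 − 432.61) × 0.982898 = 32.3433
Value = CHF 32.34

CHF 32.34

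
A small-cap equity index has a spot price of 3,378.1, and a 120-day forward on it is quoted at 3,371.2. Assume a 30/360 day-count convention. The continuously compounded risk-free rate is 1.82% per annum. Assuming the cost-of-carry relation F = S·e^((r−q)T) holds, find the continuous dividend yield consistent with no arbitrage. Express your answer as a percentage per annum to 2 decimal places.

2.43%

From F = S·e^((r−q)T): (r − q) = ln(F/S)/T
ln(3371.2/3378.1) = ln(0.997957) = -0.002045
(r − q) = -0.002045 / (120/360) = -0.006135
q = r − ln(F/S)/T = 0.0182 + 0.006135 = 0.024335
q = 2.43%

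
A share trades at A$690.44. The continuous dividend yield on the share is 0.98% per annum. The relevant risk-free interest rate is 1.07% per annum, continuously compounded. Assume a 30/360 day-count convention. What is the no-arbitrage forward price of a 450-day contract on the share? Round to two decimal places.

A$691.22

F = S·e^((r − q)T) = 690.44 · e^((0.0107 − 0.0098) × 450/360)
= 690.44 · e^0.001125 = 690.44 × 1.001126
F = A$691.22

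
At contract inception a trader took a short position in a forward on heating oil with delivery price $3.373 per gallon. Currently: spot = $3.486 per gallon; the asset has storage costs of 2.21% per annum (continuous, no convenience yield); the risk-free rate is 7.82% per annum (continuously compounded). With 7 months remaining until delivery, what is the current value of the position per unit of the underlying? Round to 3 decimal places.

Current fair forward for the remaining 7 months: F = S·e^((r + u)·T), (r + u) = 0.0782 + 0.0221 = 0.1003
F = 3.486 · e^(0.1003 × 7/12) = 3.486 × 1.060254 = 3.6960
Value of long forward = (F − K)·e^(−rT) = (3.6960 − 3.373) · e^(−0.0782·7/12)
= 0.3230 × 0.955408 = 0.309
Short position value = −(long value) = -$0.309

-$0.309 per gallon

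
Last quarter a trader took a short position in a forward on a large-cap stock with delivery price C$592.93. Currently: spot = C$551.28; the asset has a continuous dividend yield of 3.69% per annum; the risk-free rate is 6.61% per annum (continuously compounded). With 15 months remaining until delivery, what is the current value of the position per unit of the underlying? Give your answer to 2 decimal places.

C$19.48

Current fair forward for the remaining 15 months: F = S·e^((r − q)·T), (r − q) = 0.0661 − 0.0369 = 0.0292
F = 551.28 · e^(0.0292 × 15/12) = 551.28 × 1.037174 = 571.7733
Value of long forward = (F − K)·e^(−rT) = (571.7733 − 592.93) · e^(−0.0661·15/12)
= -21.1567 × 0.920696 = -19.48
Short position value = −(long value) = C$19.48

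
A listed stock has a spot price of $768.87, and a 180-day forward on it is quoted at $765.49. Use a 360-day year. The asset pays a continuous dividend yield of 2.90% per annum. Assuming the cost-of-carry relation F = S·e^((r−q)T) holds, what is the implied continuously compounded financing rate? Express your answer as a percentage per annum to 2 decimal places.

2.02%

From F = S·e^((r−q)T): (r − q) = ln(F/S)/T
ln(765.49/768.87) = ln(0.995604) = -0.004406
(r − q) = -0.004406 / (180/360) = -0.008812
r = ln(F/S)/T + q = -0.008812 + 0.0290 = 0.020188
r = 2.02%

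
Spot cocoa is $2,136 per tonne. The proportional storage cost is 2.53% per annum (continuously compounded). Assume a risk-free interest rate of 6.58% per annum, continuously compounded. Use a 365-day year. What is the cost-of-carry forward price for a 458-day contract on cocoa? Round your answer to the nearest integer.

$2,395 per tonne

Net carry = r + u − y = 0.0658 + 0.0253 − 0.0000 = 0.0911
F = S·e^((r+u−y)T) = 2136 · e^(0.0911 × 458/365) = 2136 · e^0.114312
= 2136 × 1.121102 = $2,395 per tonne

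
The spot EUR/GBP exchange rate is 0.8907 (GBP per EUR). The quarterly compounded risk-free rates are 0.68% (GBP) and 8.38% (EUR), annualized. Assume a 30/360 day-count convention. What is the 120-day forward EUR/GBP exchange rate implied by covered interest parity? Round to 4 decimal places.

By covered interest parity, F = S · (1+r_GBP/4)^(4T) / (1+r_EUR/4)^(4T)
= 0.8907 × 1.002267 / 1.028030 = 0.8907 × 0.974939
F = 0.8684 GBP per EUR

0.8684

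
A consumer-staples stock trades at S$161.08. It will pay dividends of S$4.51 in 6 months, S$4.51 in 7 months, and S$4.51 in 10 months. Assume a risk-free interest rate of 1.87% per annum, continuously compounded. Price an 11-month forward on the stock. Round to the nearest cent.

PV(dividends) I = 4.51·e^(−0.0187·6/12) + 4.51·e^(−0.0187·7/12) + 4.51·e^(−0.0187·10/12)
I = 4.4680 + 4.4611 + 4.4403 = 13.3694
F = (S − I)·e^(rT) = (161.08 − 13.3694) · e^(0.0187·11/12)
= 147.7106 · e^0.017142 = 147.7106 × 1.017290 = S$150.26

S$150.26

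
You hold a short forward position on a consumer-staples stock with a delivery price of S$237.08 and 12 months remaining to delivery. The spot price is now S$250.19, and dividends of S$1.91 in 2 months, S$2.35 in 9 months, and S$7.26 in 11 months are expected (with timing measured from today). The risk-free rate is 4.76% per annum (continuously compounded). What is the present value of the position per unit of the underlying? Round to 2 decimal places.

PV(remaining dividends) I = 1.91·e^(−0.0476·2/12) + 2.35·e^(−0.0476·9/12) + 7.26·e^(−0.0476·11/12) = 11.1125
Current forward F = (S − I)·e^(rT) = (250.19 − 11.1125)·e^(0.0476·12/12) = 239.0775 × 1.048751 = 250.7328
Value (long) = (F − K)·e^(−rT) = (250.7328 − 237.08) × 0.953515 = 13.0181
Short position value = −(long value) = -S$13.02

-S$13.02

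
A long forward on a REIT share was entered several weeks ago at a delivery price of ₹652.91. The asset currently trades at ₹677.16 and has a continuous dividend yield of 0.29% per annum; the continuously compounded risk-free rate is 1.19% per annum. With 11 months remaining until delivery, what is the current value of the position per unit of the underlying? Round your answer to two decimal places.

₹29.54

Current fair forward for the remaining 11 months: F = S·e^((r − q)·T), (r − q) = 0.0119 − 0.0029 = 0.0090
F = 677.16 · e^(0.0090 × 11/12) = 677.16 × 1.008284 = 682.7696
Value of long forward = (F − K)·e^(−rT) = (682.7696 − 652.91) · e^(−0.0119·11/12)
= 29.8596 × 0.989151 = 29.54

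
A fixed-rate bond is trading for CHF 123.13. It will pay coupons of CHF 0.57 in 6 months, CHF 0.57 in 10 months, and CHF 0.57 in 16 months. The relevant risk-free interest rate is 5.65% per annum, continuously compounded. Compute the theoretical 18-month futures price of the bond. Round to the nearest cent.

CHF 132.25

PV(coupons) I = 0.57·e^(−0.0565·6/12) + 0.57·e^(−0.0565·10/12) + 0.57·e^(−0.0565·16/12)
I = 0.5541 + 0.5438 + 0.5286 = 1.6265
F = (S − I)·e^(rT) = (123.13 − 1.6265) · e^(0.0565·18/12)
= 121.5035 · e^0.084750 = 121.5035 × 1.088445 = CHF 132.25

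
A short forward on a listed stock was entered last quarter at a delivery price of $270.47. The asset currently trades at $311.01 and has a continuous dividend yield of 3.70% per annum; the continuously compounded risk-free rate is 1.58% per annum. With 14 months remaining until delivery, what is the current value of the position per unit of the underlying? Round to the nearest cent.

Current fair forward for the remaining 14 months: F = S·e^((r − q)·T), (r − q) = 0.0158 − 0.0370 = -0.0212
F = 311.01 · e^(-0.0212 × 14/12) = 311.01 × 0.975570 = 303.4120
Value of long forward = (F − K)·e^(−rT) = (303.4120 − 270.47) · e^(−0.0158·14/12)
= 32.9420 × 0.981736 = 32.34
Short position value = −(long value) = -$32.34

-$32.34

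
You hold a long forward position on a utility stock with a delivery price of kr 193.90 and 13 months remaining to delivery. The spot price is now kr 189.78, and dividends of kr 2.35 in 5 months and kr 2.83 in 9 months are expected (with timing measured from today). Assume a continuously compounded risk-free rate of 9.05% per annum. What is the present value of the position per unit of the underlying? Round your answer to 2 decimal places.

kr 9.08

PV(remaining dividends) I = 2.35·e^(−0.0905·5/12) + 2.83·e^(−0.0905·9/12) = 4.9073
Current forward F = (S − I)·e^(rT) = (189.78 − 4.9073)·e^(0.0905·13/12) = 184.8727 × 1.103009 = 203.9163
Value (long) = (F − K)·e^(−rT) = (203.9163 − 193.90) × 0.906611 = 9.0809
Value = kr 9.08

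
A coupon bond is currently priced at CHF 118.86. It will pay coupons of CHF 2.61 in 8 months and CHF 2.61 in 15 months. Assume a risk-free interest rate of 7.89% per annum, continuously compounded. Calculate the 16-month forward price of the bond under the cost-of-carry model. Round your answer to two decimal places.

CHF 126.67

PV(coupons) I = 2.61·e^(−0.0789·8/12) + 2.61·e^(−0.0789·15/12)
I = 2.4763 + 2.3649 = 4.8412
F = (S − I)·e^(rT) = (118.86 − 4.8412) · e^(0.0789·16/12)
= 114.0188 · e^0.105200 = 114.0188 × 1.110933 = CHF 126.67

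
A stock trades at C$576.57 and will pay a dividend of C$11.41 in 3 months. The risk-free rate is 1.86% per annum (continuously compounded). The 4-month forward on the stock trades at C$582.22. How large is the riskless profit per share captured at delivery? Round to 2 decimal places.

PV(dividends) I = 11.41·e^(−0.0186·3/12) = 11.3571
Fair forward F* = (S − I)·e^(rT) = (576.57 − 11.3571)·e^0.006200 = 565.2129 × 1.006219 = 568.7280
Market C$582.22 > fair 568.7280: forward overpriced → cash-and-carry (borrow at r, buy the stock and collect the dividends, short the forward).
Profit at T = |F_mkt − F*| = |582.22 − 568.7280| = C$13.49 per share

C$13.49 per share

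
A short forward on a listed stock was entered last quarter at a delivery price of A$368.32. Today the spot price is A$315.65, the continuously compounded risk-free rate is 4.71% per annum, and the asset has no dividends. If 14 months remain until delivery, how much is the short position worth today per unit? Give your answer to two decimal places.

Current fair forward for the remaining 14 months: F = S·e^(r·T), r = 0.0471
F = 315.65 · e^(0.0471 × 14/12) = 315.65 × 1.056488 = 333.4804
Value of long forward = (F − K)·e^(−rT) = (333.4804 − 368.32) · e^(−0.0471·14/12)
= -34.8396 × 0.946532 = -32.98
Short position value = −(long value) = A$32.98

A$32.98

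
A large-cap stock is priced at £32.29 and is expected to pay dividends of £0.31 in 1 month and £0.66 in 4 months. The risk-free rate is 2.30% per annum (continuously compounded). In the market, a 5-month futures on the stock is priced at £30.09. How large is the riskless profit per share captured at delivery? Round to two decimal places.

£1.54 per share

PV(dividends) I = 0.31·e^(−0.0230·1/12) + 0.66·e^(−0.0230·4/12) = 0.9644
Fair futures F* = (S − I)·e^(rT) = (32.29 − 0.9644)·e^0.009583 = 31.3256 × 1.009629 = 31.6272
Market £30.09 < fair 31.6272: forward underpriced → reverse cash-and-carry (short the stock, invest proceeds at r, pay the dividends, go long the forward).
Profit at T = |F_mkt − F*| = |30.09 − 31.6272| = £1.54 per share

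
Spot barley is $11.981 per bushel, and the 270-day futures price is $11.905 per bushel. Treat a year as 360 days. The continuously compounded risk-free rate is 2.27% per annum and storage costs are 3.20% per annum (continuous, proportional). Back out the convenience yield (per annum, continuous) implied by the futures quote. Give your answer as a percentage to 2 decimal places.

6.32%

F = S·e^((r+u−y)T) ⇒ (r+u−y) = ln(F/S)/T
ln(11.905/11.981) = -0.006364; /T ⇒ -0.008485
y = r + u − ln(F/S)/T = 0.0227 + 0.0320 + 0.008485 = 0.063185
y = 6.32%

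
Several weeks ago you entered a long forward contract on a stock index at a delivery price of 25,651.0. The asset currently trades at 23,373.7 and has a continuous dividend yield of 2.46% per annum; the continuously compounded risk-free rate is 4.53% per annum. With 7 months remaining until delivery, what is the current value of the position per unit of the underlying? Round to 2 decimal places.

-1941.37

Current fair forward for the remaining 7 months: F = S·e^((r − q)·T), (r − q) = 0.0453 − 0.0246 = 0.0207
F = 23373.7 · e^(0.0207 × 7/12) = 23373.7 × 1.01214820 = 23657.6484
Value of long forward = (F − K)·e^(−rT) = (23657.6484 − 25651.0) · e^(−0.0453·7/12)
= -1993.3516 × 0.97392109 = -1941.37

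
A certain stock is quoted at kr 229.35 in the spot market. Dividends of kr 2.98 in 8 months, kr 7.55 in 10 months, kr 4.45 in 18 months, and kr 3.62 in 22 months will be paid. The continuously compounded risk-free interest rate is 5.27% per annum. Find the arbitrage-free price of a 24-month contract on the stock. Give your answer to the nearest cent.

PV(dividends) I = 2.98·e^(−0.0527·8/12) + 7.55·e^(−0.0527·10/12) + 4.45·e^(−0.0527·18/12) + 3.62·e^(−0.0527·22/12)
I = 2.8771 + 7.2256 + 4.1118 + 3.2866 = 17.5011
F = (S − I)·e^(rT) = (229.35 − 17.5011) · e^(0.0527·24/12)
= 211.8489 · e^0.105400 = 211.8489 × 1.111155 = kr 235.40

kr 235.40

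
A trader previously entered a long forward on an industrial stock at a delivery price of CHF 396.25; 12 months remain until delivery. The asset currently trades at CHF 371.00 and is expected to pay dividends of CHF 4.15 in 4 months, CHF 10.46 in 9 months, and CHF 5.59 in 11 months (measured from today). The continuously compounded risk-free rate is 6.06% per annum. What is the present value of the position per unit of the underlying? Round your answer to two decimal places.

PV(remaining dividends) I = 4.15·e^(−0.0606·4/12) + 10.46·e^(−0.0606·9/12) + 5.59·e^(−0.0606·11/12) = 19.3502
Current forward F = (S − I)·e^(rT) = (371.00 − 19.3502)·e^(0.0606·12/12) = 351.6498 × 1.062474 = 373.6188
Value (long) = (F − K)·e^(−rT) = (373.6188 − 396.25) × 0.941200 = -21.3005
Value = -CHF 21.30

-CHF 21.30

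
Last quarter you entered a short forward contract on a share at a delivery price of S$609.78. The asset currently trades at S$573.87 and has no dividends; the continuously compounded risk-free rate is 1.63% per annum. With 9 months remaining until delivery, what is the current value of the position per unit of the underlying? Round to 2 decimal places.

S$28.50

Current fair forward for the remaining 9 months: F = S·e^(r·T), r = 0.0163
F = 573.87 · e^(0.0163 × 9/12) = 573.87 × 1.012300 = 580.9286
Value of long forward = (F − K)·e^(−rT) = (580.9286 − 609.78) · e^(−0.0163·9/12)
= -28.8514 × 0.987849 = -28.50
Short position value = −(long value) = S$28.50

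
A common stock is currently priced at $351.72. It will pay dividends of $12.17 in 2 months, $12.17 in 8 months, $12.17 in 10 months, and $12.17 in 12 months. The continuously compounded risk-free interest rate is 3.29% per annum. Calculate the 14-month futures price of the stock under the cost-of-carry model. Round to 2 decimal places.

PV(dividends) I = 12.17·e^(−0.0329·2/12) + 12.17·e^(−0.0329·8/12) + 12.17·e^(−0.0329·10/12) + 12.17·e^(−0.0329·12/12)
I = 12.1035 + 11.9060 + 11.8409 + 11.7761 = 47.6265
F = (S − I)·e^(rT) = (351.72 − 47.6265) · e^(0.0329·14/12)
= 304.0935 · e^0.038383 = 304.0935 × 1.039129 = $315.99

$315.99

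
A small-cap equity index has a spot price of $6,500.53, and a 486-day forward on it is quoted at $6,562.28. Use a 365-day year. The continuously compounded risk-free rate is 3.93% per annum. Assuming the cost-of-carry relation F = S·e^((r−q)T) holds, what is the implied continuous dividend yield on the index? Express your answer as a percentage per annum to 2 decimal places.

3.22%

From F = S·e^((r−q)T): (r − q) = ln(F/S)/T
ln(6562.28/6500.53) = ln(1.009499) = 0.009454
(r − q) = 0.009454 / (486/365) = 0.007100
q = r − ln(F/S)/T = 0.0393 − 0.007100 = 0.032200
q = 3.22%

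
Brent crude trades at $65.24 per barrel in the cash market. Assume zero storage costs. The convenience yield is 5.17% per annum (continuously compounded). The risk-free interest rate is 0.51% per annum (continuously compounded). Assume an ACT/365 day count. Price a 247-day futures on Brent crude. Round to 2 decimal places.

Net carry = r + u − y = 0.0051 + 0.0000 − 0.0517 = -0.0466
F = S·e^((r+u−y)T) = 65.24 · e^(-0.0466 × 247/365) = 65.24 · e^-0.031535
= 65.24 × 0.968957 = $63.21 per barrel

$63.21 per barrel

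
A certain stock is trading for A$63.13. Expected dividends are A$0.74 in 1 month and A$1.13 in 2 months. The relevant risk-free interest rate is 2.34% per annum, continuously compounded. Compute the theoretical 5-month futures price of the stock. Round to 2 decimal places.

PV(dividends) I = 0.74·e^(−0.0234·1/12) + 1.13·e^(−0.0234·2/12)
I = 0.7386 + 1.1256 = 1.8642
F = (S − I)·e^(rT) = (63.13 − 1.8642) · e^(0.0234·5/12)
= 61.2658 · e^0.009750 = 61.2658 × 1.009798 = A$61.87

A$61.87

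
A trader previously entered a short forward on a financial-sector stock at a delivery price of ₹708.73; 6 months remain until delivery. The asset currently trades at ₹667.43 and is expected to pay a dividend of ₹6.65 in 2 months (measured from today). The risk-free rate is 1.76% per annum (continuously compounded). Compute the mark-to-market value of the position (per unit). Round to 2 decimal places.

₹41.72

PV(remaining dividends) I = 6.65·e^(−0.0176·2/12) = 6.6305
Current forward F = (S − I)·e^(rT) = (667.43 − 6.6305)·e^(0.0176·6/12) = 660.7995 × 1.008839 = 666.6403
Value (long) = (F − K)·e^(−rT) = (666.6403 − 708.73) × 0.991239 = -41.7210
Short position value = −(long value) = ₹41.72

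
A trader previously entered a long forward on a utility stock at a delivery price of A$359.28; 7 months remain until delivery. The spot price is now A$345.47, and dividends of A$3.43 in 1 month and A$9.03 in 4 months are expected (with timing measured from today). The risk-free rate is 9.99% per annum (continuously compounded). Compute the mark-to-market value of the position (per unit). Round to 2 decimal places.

PV(remaining dividends) I = 3.43·e^(−0.0999·1/12) + 9.03·e^(−0.0999·4/12) = 12.1358
Current forward F = (S − I)·e^(rT) = (345.47 − 12.1358)·e^(0.0999·7/12) = 333.3342 × 1.060006 = 353.3363
Value (long) = (F − K)·e^(−rT) = (353.3363 − 359.28) × 0.943390 = -5.6072
Value = -A$5.61

-A$5.61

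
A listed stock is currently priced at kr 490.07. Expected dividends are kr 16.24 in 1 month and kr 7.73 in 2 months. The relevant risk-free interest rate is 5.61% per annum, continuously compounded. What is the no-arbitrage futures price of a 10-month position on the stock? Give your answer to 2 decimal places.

PV(dividends) I = 16.24·e^(−0.0561·1/12) + 7.73·e^(−0.0561·2/12)
I = 16.1643 + 7.6581 = 23.8224
F = (S − I)·e^(rT) = (490.07 − 23.8224) · e^(0.0561·10/12)
= 466.2476 · e^0.046750 = 466.2476 × 1.047860 = kr 488.56

kr 488.56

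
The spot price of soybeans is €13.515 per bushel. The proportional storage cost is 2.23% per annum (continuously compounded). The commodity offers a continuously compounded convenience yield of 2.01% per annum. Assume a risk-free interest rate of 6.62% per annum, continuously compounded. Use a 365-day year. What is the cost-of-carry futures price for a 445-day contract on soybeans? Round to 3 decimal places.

€14.690 per bushel

Net carry = r + u − y = 0.0662 + 0.0223 − 0.0201 = 0.0684
F = S·e^((r+u−y)T) = 13.515 · e^(0.0684 × 445/365) = 13.515 · e^0.083392
= 13.515 × 1.086968 = €14.690 per bushel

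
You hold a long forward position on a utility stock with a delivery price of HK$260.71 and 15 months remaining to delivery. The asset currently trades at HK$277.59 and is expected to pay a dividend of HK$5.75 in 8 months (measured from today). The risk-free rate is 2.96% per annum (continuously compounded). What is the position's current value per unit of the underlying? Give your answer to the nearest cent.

HK$20.71

PV(remaining dividends) I = 5.75·e^(−0.0296·8/12) = 5.6376
Current forward F = (S − I)·e^(rT) = (277.59 − 5.6376)·e^(0.0296·15/12) = 271.9524 × 1.037693 = 282.2031
Value (long) = (F − K)·e^(−rT) = (282.2031 − 260.71) × 0.963676 = 20.7124
Value = HK$20.71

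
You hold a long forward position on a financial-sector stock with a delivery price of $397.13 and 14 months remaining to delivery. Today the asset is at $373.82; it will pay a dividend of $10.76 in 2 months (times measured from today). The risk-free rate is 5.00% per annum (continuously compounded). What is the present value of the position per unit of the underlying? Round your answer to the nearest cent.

-$11.48

PV(remaining dividends) I = 10.76·e^(−0.0500·2/12) = 10.6707
Current forward F = (S − I)·e^(rT) = (373.82 − 10.6707)·e^(0.0500·14/12) = 363.1493 × 1.060068 = 384.9630
Value (long) = (F − K)·e^(−rT) = (384.9630 − 397.13) × 0.943335 = -11.4776
Value = -$11.48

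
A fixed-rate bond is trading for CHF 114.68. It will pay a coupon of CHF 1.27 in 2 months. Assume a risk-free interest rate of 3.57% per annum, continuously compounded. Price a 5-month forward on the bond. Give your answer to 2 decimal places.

PV(coupons) I = 1.27·e^(−0.0357·2/12)
I = 1.2625
F = (S − I)·e^(rT) = (114.68 − 1.2625) · e^(0.0357·5/12)
= 113.4175 · e^0.014875 = 113.4175 × 1.014986 = CHF 115.12

CHF 115.12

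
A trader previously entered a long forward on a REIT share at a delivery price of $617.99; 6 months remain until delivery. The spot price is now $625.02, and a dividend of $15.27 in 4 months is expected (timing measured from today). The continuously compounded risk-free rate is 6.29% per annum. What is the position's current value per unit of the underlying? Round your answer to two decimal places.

$11.21

PV(remaining dividends) I = 15.27·e^(−0.0629·4/12) = 14.9532
Current forward F = (S − I)·e^(rT) = (625.02 − 14.9532)·e^(0.0629·6/12) = 610.0668 × 1.031950 = 629.5584
Value (long) = (F − K)·e^(−rT) = (629.5584 − 617.99) × 0.969039 = 11.2102
Value = $11.21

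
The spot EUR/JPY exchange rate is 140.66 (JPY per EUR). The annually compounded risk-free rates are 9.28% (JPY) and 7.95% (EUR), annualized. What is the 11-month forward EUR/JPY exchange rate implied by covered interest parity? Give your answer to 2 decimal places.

By covered interest parity, F = S · (1+r_JPY)^T / (1+r_EUR)^T
= 140.66 × 1.084748 / 1.072640 = 140.66 × 1.011288
F = 142.25 JPY per EUR

142.25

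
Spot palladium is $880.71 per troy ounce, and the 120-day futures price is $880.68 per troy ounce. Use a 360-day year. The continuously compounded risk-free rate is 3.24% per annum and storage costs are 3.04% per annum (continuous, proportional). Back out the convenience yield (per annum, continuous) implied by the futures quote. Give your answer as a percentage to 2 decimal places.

F = S·e^((r+u−y)T) ⇒ (r+u−y) = ln(F/S)/T
ln(880.68/880.71) = -0.000034; /T ⇒ -0.000102
y = r + u − ln(F/S)/T = 0.0324 + 0.0304 + 0.000102 = 0.062902
y = 6.29%

6.29%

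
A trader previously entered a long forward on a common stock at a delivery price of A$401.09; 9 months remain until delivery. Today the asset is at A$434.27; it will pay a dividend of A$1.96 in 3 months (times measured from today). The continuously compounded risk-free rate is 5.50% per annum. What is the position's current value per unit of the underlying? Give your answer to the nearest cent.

PV(remaining dividends) I = 1.96·e^(−0.0550·3/12) = 1.9332
Current forward F = (S − I)·e^(rT) = (434.27 − 1.9332)·e^(0.0550·9/12) = 432.3368 × 1.042113 = 450.5438
Value (long) = (F − K)·e^(−rT) = (450.5438 − 401.09) × 0.959589 = 47.4553
Value = A$47.46

A$47.46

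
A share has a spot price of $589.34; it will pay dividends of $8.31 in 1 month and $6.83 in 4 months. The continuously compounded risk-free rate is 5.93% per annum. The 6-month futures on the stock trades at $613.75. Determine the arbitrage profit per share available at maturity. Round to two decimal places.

$22.09 per share

PV(dividends) I = 8.31·e^(−0.0593·1/12) + 6.83·e^(−0.0593·4/12) = 14.9654
Fair futures F* = (S − I)·e^(rT) = (589.34 − 14.9654)·e^0.029650 = 574.3746 × 1.030094 = 591.6598
Market $613.75 > fair 591.6598: forward overpriced → cash-and-carry (borrow at r, buy the stock and collect the dividends, short the forward).
Profit at T = |F_mkt − F*| = |613.75 − 591.6598| = $22.09 per share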